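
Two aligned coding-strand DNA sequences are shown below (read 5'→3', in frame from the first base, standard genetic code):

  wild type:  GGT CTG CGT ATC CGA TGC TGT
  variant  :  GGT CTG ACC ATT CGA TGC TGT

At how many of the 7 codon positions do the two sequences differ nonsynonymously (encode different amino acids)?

Codon 1: GGT Gly / GGT Gly — identical.
Codon 2: CTG Leu / CTG Leu — identical.
Codon 3: CGT Arg / ACC Thr — nonsynonymous.
Codon 4: ATC Ile / ATT Ile — synonymous.
Codon 5: CGA Arg / CGA Arg — identical.
Codon 6: TGC Cys / TGC Cys — identical.
Codon 7: TGT Cys / TGT Cys — identical.
Nonsynonymous differences: 1.

1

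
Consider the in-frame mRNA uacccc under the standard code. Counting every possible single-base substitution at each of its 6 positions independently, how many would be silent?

4

Codon 1 (UAC, Tyr): 1 synonymous substitution.
Codon 2 (CCC, Pro): 3 synonymous substitutions.
Total: 1 + 3 = 4.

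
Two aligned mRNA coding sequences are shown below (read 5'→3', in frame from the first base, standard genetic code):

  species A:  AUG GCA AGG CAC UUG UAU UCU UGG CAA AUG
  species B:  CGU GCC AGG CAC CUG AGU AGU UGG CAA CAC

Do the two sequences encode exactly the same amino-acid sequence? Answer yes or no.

no

Codon 1: AUG Met / CGU Arg — nonsynonymous.
Codon 2: GCA Ala / GCC Ala — synonymous.
Codon 3: AGG Arg / AGG Arg — identical.
Codon 4: CAC His / CAC His — identical.
Codon 5: UUG Leu / CUG Leu — synonymous.
Codon 6: UAU Tyr / AGU Ser — nonsynonymous.
Codon 7: UCU Ser / AGU Ser — synonymous.
Codon 8: UGG Trp / UGG Trp — identical.
Codon 9: CAA Gln / CAA Gln — identical.
Codon 10: AUG Met / CAC His — nonsynonymous.
Nonsynonymous differences: 3 → different protein.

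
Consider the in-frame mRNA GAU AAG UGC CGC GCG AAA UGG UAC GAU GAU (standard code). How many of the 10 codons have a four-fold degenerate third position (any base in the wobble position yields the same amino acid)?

Codon 1 GAU (Asp): third position 2-fold.
Codon 2 AAG (Lys): third position 2-fold.
Codon 3 UGC (Cys): third position 2-fold.
Codon 4 CGC (Arg): third position 4-fold.
Codon 5 GCG (Ala): third position 4-fold.
Codon 6 AAA (Lys): third position 2-fold.
Codon 7 UGG (Trp): third position 1-fold.
Codon 8 UAC (Tyr): third position 2-fold.
Codon 9 GAU (Asp): third position 2-fold.
Codon 10 GAU (Asp): third position 2-fold.
Four-fold degenerate third positions: 2.

2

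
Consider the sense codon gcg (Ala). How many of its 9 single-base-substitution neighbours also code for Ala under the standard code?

3

Position 1: none → 0 synonymous.
Position 2: none → 0 synonymous.
Position 3: GCU, GCC, GCA → 3 synonymous.
Total: 0 + 0 + 3 = 3.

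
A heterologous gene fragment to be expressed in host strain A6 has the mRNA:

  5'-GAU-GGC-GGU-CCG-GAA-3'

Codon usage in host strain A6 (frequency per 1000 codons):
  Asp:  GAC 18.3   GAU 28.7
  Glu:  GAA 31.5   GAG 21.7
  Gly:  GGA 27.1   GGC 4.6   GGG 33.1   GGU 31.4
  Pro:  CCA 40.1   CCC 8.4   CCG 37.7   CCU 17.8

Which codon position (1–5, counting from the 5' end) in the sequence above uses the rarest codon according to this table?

2

Codon 1 GAU (Asp): 28.7 per 1000.
Codon 2 GGC (Gly): 4.6 per 1000.
Codon 3 GGU (Gly): 31.4 per 1000.
Codon 4 CCG (Pro): 37.7 per 1000.
Codon 5 GAA (Glu): 31.5 per 1000.
Lowest frequency is 4.6 at codon 2.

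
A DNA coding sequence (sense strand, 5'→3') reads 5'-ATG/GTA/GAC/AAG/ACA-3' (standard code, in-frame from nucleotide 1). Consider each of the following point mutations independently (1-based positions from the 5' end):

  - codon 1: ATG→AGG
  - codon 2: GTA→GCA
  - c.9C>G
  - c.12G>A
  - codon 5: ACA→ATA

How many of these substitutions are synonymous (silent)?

1

Codon 1: ATG (Met) → AGG (Arg) — missense.
Codon 2: GTA (Val) → GCA (Ala) — missense.
Codon 3: GAC (Asp) → GAG (Glu) — missense.
Codon 4: AAG (Lys) → AAA (Lys) — synonymous.
Codon 5: ACA (Thr) → ATA (Ile) — missense.
Synonymous: 1 of 5.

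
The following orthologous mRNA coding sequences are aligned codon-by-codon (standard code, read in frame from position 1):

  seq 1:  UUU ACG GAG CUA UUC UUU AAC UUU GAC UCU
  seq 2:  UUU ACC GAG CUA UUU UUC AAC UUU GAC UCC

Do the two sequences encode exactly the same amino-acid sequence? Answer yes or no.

Codon 1: UUU Phe / UUU Phe — identical.
Codon 2: ACG Thr / ACC Thr — synonymous.
Codon 3: GAG Glu / GAG Glu — identical.
Codon 4: CUA Leu / CUA Leu — identical.
Codon 5: UUC Phe / UUU Phe — synonymous.
Codon 6: UUU Phe / UUC Phe — synonymous.
Codon 7: AAC Asn / AAC Asn — identical.
Codon 8: UUU Phe / UUU Phe — identical.
Codon 9: GAC Asp / GAC Asp — identical.
Codon 10: UCU Ser / UCC Ser — synonymous.
Nonsynonymous differences: 0 → same protein.

yes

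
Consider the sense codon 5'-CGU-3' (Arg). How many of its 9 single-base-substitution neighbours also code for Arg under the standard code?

3

Position 1: none → 0 synonymous.
Position 2: none → 0 synonymous.
Position 3: CGC, CGA, CGG → 3 synonymous.
Total: 0 + 0 + 3 = 3.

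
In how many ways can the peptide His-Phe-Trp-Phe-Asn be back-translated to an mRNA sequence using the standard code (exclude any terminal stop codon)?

16

His: 2 codons.
Phe: 2 codons.
Trp: 1 codon.
Phe: 2 codons.
Asn: 2 codons.
2 × 2 × 1 × 2 × 2 = 16.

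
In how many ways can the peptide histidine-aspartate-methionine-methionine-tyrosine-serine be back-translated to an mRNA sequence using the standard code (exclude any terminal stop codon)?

His: 2 codons.
Asp: 2 codons.
Met: 1 codon.
Met: 1 codon.
Tyr: 2 codons.
Ser: 6 codons.
2 × 2 × 1 × 1 × 2 × 6 = 48.

48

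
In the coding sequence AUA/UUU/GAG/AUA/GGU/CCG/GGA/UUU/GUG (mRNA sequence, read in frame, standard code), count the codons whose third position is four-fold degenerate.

Codon 1 AUA (Ile): third position 3-fold.
Codon 2 UUU (Phe): third position 2-fold.
Codon 3 GAG (Glu): third position 2-fold.
Codon 4 AUA (Ile): third position 3-fold.
Codon 5 GGU (Gly): third position 4-fold.
Codon 6 CCG (Pro): third position 4-fold.
Codon 7 GGA (Gly): third position 4-fold.
Codon 8 UUU (Phe): third position 2-fold.
Codon 9 GUG (Val): third position 4-fold.
Four-fold degenerate third positions: 4.

4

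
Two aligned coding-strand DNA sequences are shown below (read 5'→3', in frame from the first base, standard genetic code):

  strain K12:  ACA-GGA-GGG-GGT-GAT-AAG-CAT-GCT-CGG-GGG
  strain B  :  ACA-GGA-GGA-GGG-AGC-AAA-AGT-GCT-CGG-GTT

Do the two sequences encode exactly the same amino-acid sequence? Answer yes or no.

no

Codon 1: ACA Thr / ACA Thr — identical.
Codon 2: GGA Gly / GGA Gly — identical.
Codon 3: GGG Gly / GGA Gly — synonymous.
Codon 4: GGT Gly / GGG Gly — synonymous.
Codon 5: GAT Asp / AGC Ser — nonsynonymous.
Codon 6: AAG Lys / AAA Lys — synonymous.
Codon 7: CAT His / AGT Ser — nonsynonymous.
Codon 8: GCT Ala / GCT Ala — identical.
Codon 9: CGG Arg / CGG Arg — identical.
Codon 10: GGG Gly / GTT Val — nonsynonymous.
Nonsynonymous differences: 3 → different protein.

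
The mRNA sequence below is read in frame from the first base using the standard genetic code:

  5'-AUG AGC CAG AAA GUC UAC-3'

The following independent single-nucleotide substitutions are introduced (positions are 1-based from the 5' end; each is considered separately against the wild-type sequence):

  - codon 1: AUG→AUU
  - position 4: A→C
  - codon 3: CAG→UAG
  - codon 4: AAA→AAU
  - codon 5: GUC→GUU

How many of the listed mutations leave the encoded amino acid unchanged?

1

Codon 1: AUG (Met) → AUU (Ile) — missense.
Codon 2: AGC (Ser) → CGC (Arg) — missense.
Codon 3: CAG (Gln) → UAG (Stop) — nonsense.
Codon 4: AAA (Lys) → AAU (Asn) — missense.
Codon 5: GUC (Val) → GUU (Val) — synonymous.
Synonymous: 1 of 5.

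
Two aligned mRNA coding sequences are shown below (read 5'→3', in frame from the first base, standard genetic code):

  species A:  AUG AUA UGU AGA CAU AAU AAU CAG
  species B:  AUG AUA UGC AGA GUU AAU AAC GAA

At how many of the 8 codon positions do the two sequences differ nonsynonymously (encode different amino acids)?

2

Codon 1: AUG Met / AUG Met — identical.
Codon 2: AUA Ile / AUA Ile — identical.
Codon 3: UGU Cys / UGC Cys — synonymous.
Codon 4: AGA Arg / AGA Arg — identical.
Codon 5: CAU His / GUU Val — nonsynonymous.
Codon 6: AAU Asn / AAU Asn — identical.
Codon 7: AAU Asn / AAC Asn — synonymous.
Codon 8: CAG Gln / GAA Glu — nonsynonymous.
Nonsynonymous differences: 2.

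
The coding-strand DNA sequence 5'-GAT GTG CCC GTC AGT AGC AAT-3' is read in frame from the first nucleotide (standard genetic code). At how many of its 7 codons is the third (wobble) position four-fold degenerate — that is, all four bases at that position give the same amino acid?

3

Codon 1 GAT (Asp): third position 2-fold.
Codon 2 GTG (Val): third position 4-fold.
Codon 3 CCC (Pro): third position 4-fold.
Codon 4 GTC (Val): third position 4-fold.
Codon 5 AGT (Ser): third position 2-fold.
Codon 6 AGC (Ser): third position 2-fold.
Codon 7 AAT (Asn): third position 2-fold.
Four-fold degenerate third positions: 3.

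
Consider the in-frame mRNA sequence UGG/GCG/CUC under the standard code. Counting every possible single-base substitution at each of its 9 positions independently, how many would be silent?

Codon 1 (UGG, Trp): 0 synonymous substitutions.
Codon 2 (GCG, Ala): 3 synonymous substitutions.
Codon 3 (CUC, Leu): 3 synonymous substitutions.
Total: 0 + 3 + 3 = 6.

6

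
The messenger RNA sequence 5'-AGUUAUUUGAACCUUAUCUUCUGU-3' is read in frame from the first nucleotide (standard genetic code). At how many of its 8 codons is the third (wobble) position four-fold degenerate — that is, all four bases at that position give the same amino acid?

Codon 1 AGU (Ser): third position 2-fold.
Codon 2 UAU (Tyr): third position 2-fold.
Codon 3 UUG (Leu): third position 2-fold.
Codon 4 AAC (Asn): third position 2-fold.
Codon 5 CUU (Leu): third position 4-fold.
Codon 6 AUC (Ile): third position 3-fold.
Codon 7 UUC (Phe): third position 2-fold.
Codon 8 UGU (Cys): third position 2-fold.
Four-fold degenerate third positions: 1.

1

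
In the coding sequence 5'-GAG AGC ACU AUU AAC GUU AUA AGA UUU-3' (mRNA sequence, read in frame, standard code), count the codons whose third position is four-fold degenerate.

2

Codon 1 GAG (Glu): third position 2-fold.
Codon 2 AGC (Ser): third position 2-fold.
Codon 3 ACU (Thr): third position 4-fold.
Codon 4 AUU (Ile): third position 3-fold.
Codon 5 AAC (Asn): third position 2-fold.
Codon 6 GUU (Val): third position 4-fold.
Codon 7 AUA (Ile): third position 3-fold.
Codon 8 AGA (Arg): third position 2-fold.
Codon 9 UUU (Phe): third position 2-fold.
Four-fold degenerate third positions: 2.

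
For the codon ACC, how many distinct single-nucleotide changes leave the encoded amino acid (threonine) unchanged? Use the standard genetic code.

Position 1: none → 0 synonymous.
Position 2: none → 0 synonymous.
Position 3: ACT, ACA, ACG → 3 synonymous.
Total: 0 + 0 + 3 = 3.

3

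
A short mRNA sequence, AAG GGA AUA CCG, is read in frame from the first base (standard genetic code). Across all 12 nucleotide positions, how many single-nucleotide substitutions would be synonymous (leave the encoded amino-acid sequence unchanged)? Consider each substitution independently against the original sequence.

9

Codon 1 (AAG, Lys): 1 synonymous substitution.
Codon 2 (GGA, Gly): 3 synonymous substitutions.
Codon 3 (AUA, Ile): 2 synonymous substitutions.
Codon 4 (CCG, Pro): 3 synonymous substitutions.
Total: 1 + 3 + 2 + 3 = 9.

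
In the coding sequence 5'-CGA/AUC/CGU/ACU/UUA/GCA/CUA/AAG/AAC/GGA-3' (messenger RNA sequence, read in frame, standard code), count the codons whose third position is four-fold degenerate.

Codon 1 CGA (Arg): third position 4-fold.
Codon 2 AUC (Ile): third position 3-fold.
Codon 3 CGU (Arg): third position 4-fold.
Codon 4 ACU (Thr): third position 4-fold.
Codon 5 UUA (Leu): third position 2-fold.
Codon 6 GCA (Ala): third position 4-fold.
Codon 7 CUA (Leu): third position 4-fold.
Codon 8 AAG (Lys): third position 2-fold.
Codon 9 AAC (Asn): third position 2-fold.
Codon 10 GGA (Gly): third position 4-fold.
Four-fold degenerate third positions: 6.

6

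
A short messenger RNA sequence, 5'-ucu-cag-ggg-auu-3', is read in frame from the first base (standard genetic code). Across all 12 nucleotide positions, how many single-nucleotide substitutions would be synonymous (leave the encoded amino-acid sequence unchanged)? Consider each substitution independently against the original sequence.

9

Codon 1 (UCU, Ser): 3 synonymous substitutions.
Codon 2 (CAG, Gln): 1 synonymous substitution.
Codon 3 (GGG, Gly): 3 synonymous substitutions.
Codon 4 (AUU, Ile): 2 synonymous substitutions.
Total: 3 + 1 + 3 + 2 = 9.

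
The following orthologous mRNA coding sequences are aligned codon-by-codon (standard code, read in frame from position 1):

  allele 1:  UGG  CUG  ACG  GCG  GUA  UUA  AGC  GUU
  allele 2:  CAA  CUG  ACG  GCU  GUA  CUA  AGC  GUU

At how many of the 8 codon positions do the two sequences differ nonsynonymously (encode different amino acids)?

1

Codon 1: UGG Trp / CAA Gln — nonsynonymous.
Codon 2: CUG Leu / CUG Leu — identical.
Codon 3: ACG Thr / ACG Thr — identical.
Codon 4: GCG Ala / GCU Ala — synonymous.
Codon 5: GUA Val / GUA Val — identical.
Codon 6: UUA Leu / CUA Leu — synonymous.
Codon 7: AGC Ser / AGC Ser — identical.
Codon 8: GUU Val / GUU Val — identical.
Nonsynonymous differences: 1.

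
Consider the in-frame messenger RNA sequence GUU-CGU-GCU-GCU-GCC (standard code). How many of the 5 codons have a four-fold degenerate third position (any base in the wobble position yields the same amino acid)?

5

Codon 1 GUU (Val): third position 4-fold.
Codon 2 CGU (Arg): third position 4-fold.
Codon 3 GCU (Ala): third position 4-fold.
Codon 4 GCU (Ala): third position 4-fold.
Codon 5 GCC (Ala): third position 4-fold.
Four-fold degenerate third positions: 5.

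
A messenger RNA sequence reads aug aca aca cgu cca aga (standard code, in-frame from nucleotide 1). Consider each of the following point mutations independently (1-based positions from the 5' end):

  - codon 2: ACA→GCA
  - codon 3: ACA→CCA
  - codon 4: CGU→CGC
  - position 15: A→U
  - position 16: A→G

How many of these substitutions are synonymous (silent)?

2

Codon 2: ACA (Thr) → GCA (Ala) — missense.
Codon 3: ACA (Thr) → CCA (Pro) — missense.
Codon 4: CGU (Arg) → CGC (Arg) — synonymous.
Codon 5: CCA (Pro) → CCU (Pro) — synonymous.
Codon 6: AGA (Arg) → GGA (Gly) — missense.
Synonymous: 2 of 5.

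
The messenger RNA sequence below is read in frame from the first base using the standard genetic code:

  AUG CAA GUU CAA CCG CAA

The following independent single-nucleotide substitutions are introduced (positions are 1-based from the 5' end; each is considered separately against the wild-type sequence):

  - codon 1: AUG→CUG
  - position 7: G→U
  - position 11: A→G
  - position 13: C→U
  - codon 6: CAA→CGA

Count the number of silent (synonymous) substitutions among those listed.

0

Codon 1: AUG (Met) → CUG (Leu) — missense.
Codon 3: GUU (Val) → UUU (Phe) — missense.
Codon 4: CAA (Gln) → CGA (Arg) — missense.
Codon 5: CCG (Pro) → UCG (Ser) — missense.
Codon 6: CAA (Gln) → CGA (Arg) — missense.
Synonymous: 0 of 5.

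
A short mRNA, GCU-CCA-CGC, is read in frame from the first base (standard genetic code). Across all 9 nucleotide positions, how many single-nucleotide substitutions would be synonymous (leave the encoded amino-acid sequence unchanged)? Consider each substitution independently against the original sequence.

9

Codon 1 (GCU, Ala): 3 synonymous substitutions.
Codon 2 (CCA, Pro): 3 synonymous substitutions.
Codon 3 (CGC, Arg): 3 synonymous substitutions.
Total: 3 + 3 + 3 = 9.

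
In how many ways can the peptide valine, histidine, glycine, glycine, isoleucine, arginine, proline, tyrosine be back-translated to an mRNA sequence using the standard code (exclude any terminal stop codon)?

Val: 4 codons.
His: 2 codons.
Gly: 4 codons.
Gly: 4 codons.
Ile: 3 codons.
Arg: 6 codons.
Pro: 4 codons.
Tyr: 2 codons.
4 × 2 × 4 × 4 × 3 × 6 × 4 × 2 = 18432.

18432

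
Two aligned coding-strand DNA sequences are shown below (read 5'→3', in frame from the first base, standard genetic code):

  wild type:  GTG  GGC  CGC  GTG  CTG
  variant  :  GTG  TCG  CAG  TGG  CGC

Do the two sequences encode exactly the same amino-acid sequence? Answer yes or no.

no

Codon 1: GTG Val / GTG Val — identical.
Codon 2: GGC Gly / TCG Ser — nonsynonymous.
Codon 3: CGC Arg / CAG Gln — nonsynonymous.
Codon 4: GTG Val / TGG Trp — nonsynonymous.
Codon 5: CTG Leu / CGC Arg — nonsynonymous.
Nonsynonymous differences: 4 → different protein.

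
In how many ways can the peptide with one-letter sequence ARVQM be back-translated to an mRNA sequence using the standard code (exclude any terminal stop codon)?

Ala: 4 codons.
Arg: 6 codons.
Val: 4 codons.
Gln: 2 codons.
Met: 1 codon.
4 × 6 × 4 × 2 × 1 = 192.

192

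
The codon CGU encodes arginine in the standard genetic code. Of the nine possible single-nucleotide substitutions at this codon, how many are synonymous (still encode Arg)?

3

Position 1: none → 0 synonymous.
Position 2: none → 0 synonymous.
Position 3: CGC, CGA, CGG → 3 synonymous.
Total: 0 + 0 + 3 = 3.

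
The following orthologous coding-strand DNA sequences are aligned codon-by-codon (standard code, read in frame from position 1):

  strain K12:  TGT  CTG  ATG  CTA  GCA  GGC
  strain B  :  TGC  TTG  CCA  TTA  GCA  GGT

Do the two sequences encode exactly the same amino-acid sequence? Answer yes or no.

Codon 1: TGT Cys / TGC Cys — synonymous.
Codon 2: CTG Leu / TTG Leu — synonymous.
Codon 3: ATG Met / CCA Pro — nonsynonymous.
Codon 4: CTA Leu / TTA Leu — synonymous.
Codon 5: GCA Ala / GCA Ala — identical.
Codon 6: GGC Gly / GGT Gly — synonymous.
Nonsynonymous differences: 1 → different protein.

no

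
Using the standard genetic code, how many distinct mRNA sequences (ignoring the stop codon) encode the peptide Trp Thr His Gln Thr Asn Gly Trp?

Trp: 1 codon.
Thr: 4 codons.
His: 2 codons.
Gln: 2 codons.
Thr: 4 codons.
Asn: 2 codons.
Gly: 4 codons.
Trp: 1 codon.
1 × 4 × 2 × 2 × 4 × 2 × 4 × 1 = 512.

512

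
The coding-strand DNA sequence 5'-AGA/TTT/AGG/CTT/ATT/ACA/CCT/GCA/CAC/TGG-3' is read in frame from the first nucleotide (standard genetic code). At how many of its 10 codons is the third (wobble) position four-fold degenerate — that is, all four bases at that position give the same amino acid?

Codon 1 AGA (Arg): third position 2-fold.
Codon 2 TTT (Phe): third position 2-fold.
Codon 3 AGG (Arg): third position 2-fold.
Codon 4 CTT (Leu): third position 4-fold.
Codon 5 ATT (Ile): third position 3-fold.
Codon 6 ACA (Thr): third position 4-fold.
Codon 7 CCT (Pro): third position 4-fold.
Codon 8 GCA (Ala): third position 4-fold.
Codon 9 CAC (His): third position 2-fold.
Codon 10 TGG (Trp): third position 1-fold.
Four-fold degenerate third positions: 4.

4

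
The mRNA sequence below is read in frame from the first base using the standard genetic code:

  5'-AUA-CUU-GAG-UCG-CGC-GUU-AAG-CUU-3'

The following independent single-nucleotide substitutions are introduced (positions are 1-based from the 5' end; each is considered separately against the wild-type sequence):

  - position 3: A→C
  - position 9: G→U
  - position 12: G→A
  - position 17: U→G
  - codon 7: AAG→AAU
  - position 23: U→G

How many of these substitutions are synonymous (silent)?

2

Codon 1: AUA (Ile) → AUC (Ile) — synonymous.
Codon 3: GAG (Glu) → GAU (Asp) — missense.
Codon 4: UCG (Ser) → UCA (Ser) — synonymous.
Codon 6: GUU (Val) → GGU (Gly) — missense.
Codon 7: AAG (Lys) → AAU (Asn) — missense.
Codon 8: CUU (Leu) → CGU (Arg) — missense.
Synonymous: 2 of 6.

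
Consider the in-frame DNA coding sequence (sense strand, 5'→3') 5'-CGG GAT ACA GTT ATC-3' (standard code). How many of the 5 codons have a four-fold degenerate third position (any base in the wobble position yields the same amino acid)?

Codon 1 CGG (Arg): third position 4-fold.
Codon 2 GAT (Asp): third position 2-fold.
Codon 3 ACA (Thr): third position 4-fold.
Codon 4 GTT (Val): third position 4-fold.
Codon 5 ATC (Ile): third position 3-fold.
Four-fold degenerate third positions: 3.

3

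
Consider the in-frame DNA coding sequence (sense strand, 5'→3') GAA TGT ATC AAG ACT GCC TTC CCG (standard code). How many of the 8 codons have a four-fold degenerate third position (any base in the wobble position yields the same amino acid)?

Codon 1 GAA (Glu): third position 2-fold.
Codon 2 TGT (Cys): third position 2-fold.
Codon 3 ATC (Ile): third position 3-fold.
Codon 4 AAG (Lys): third position 2-fold.
Codon 5 ACT (Thr): third position 4-fold.
Codon 6 GCC (Ala): third position 4-fold.
Codon 7 TTC (Phe): third position 2-fold.
Codon 8 CCG (Pro): third position 4-fold.
Four-fold degenerate third positions: 3.

3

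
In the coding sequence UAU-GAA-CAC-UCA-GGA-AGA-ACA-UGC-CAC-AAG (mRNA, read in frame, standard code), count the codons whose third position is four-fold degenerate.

3

Codon 1 UAU (Tyr): third position 2-fold.
Codon 2 GAA (Glu): third position 2-fold.
Codon 3 CAC (His): third position 2-fold.
Codon 4 UCA (Ser): third position 4-fold.
Codon 5 GGA (Gly): third position 4-fold.
Codon 6 AGA (Arg): third position 2-fold.
Codon 7 ACA (Thr): third position 4-fold.
Codon 8 UGC (Cys): third position 2-fold.
Codon 9 CAC (His): third position 2-fold.
Codon 10 AAG (Lys): third position 2-fold.
Four-fold degenerate third positions: 3.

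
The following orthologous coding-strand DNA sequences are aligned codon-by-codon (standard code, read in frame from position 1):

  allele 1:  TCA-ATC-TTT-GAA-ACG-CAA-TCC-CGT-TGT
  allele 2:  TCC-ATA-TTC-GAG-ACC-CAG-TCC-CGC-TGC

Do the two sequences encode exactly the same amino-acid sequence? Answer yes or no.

Codon 1: TCA Ser / TCC Ser — synonymous.
Codon 2: ATC Ile / ATA Ile — synonymous.
Codon 3: TTT Phe / TTC Phe — synonymous.
Codon 4: GAA Glu / GAG Glu — synonymous.
Codon 5: ACG Thr / ACC Thr — synonymous.
Codon 6: CAA Gln / CAG Gln — synonymous.
Codon 7: TCC Ser / TCC Ser — identical.
Codon 8: CGT Arg / CGC Arg — synonymous.
Codon 9: TGT Cys / TGC Cys — synonymous.
Nonsynonymous differences: 0 → same protein.

yes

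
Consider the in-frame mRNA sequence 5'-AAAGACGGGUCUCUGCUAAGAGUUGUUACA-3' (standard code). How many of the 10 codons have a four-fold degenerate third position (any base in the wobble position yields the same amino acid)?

7

Codon 1 AAA (Lys): third position 2-fold.
Codon 2 GAC (Asp): third position 2-fold.
Codon 3 GGG (Gly): third position 4-fold.
Codon 4 UCU (Ser): third position 4-fold.
Codon 5 CUG (Leu): third position 4-fold.
Codon 6 CUA (Leu): third position 4-fold.
Codon 7 AGA (Arg): third position 2-fold.
Codon 8 GUU (Val): third position 4-fold.
Codon 9 GUU (Val): third position 4-fold.
Codon 10 ACA (Thr): third position 4-fold.
Four-fold degenerate third positions: 7.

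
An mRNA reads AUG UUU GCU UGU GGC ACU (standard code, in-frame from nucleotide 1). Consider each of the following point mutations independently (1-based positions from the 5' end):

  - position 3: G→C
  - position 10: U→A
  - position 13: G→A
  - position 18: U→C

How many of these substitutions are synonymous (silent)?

1

Codon 1: AUG (Met) → AUC (Ile) — missense.
Codon 4: UGU (Cys) → AGU (Ser) — missense.
Codon 5: GGC (Gly) → AGC (Ser) — missense.
Codon 6: ACU (Thr) → ACC (Thr) — synonymous.
Synonymous: 1 of 4.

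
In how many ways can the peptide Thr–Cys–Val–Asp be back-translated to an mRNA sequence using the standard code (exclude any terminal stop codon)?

64

Thr: 4 codons.
Cys: 2 codons.
Val: 4 codons.
Asp: 2 codons.
4 × 2 × 4 × 2 = 64.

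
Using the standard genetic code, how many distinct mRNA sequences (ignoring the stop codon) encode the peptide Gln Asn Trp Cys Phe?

Gln: 2 codons.
Asn: 2 codons.
Trp: 1 codon.
Cys: 2 codons.
Phe: 2 codons.
2 × 2 × 1 × 2 × 2 = 16.

16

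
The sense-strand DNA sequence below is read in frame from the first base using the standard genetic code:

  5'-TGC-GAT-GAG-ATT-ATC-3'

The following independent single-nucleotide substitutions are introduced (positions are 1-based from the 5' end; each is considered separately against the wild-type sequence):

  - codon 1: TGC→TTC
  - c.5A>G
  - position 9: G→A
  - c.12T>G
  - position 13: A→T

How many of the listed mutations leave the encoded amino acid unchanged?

1

Codon 1: TGC (Cys) → TTC (Phe) — missense.
Codon 2: GAT (Asp) → GGT (Gly) — missense.
Codon 3: GAG (Glu) → GAA (Glu) — synonymous.
Codon 4: ATT (Ile) → ATG (Met) — missense.
Codon 5: ATC (Ile) → TTC (Phe) — missense.
Synonymous: 1 of 5.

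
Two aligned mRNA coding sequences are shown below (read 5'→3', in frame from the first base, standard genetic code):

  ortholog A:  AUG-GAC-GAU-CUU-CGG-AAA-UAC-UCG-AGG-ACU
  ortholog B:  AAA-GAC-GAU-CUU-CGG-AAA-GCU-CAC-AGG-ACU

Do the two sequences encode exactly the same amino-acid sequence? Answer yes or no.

Codon 1: AUG Met / AAA Lys — nonsynonymous.
Codon 2: GAC Asp / GAC Asp — identical.
Codon 3: GAU Asp / GAU Asp — identical.
Codon 4: CUU Leu / CUU Leu — identical.
Codon 5: CGG Arg / CGG Arg — identical.
Codon 6: AAA Lys / AAA Lys — identical.
Codon 7: UAC Tyr / GCU Ala — nonsynonymous.
Codon 8: UCG Ser / CAC His — nonsynonymous.
Codon 9: AGG Arg / AGG Arg — identical.
Codon 10: ACU Thr / ACU Thr — identical.
Nonsynonymous differences: 3 → different protein.

no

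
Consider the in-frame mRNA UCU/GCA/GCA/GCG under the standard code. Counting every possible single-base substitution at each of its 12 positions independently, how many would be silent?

Codon 1 (UCU, Ser): 3 synonymous substitutions.
Codon 2 (GCA, Ala): 3 synonymous substitutions.
Codon 3 (GCA, Ala): 3 synonymous substitutions.
Codon 4 (GCG, Ala): 3 synonymous substitutions.
Total: 3 + 3 + 3 + 3 = 12.

12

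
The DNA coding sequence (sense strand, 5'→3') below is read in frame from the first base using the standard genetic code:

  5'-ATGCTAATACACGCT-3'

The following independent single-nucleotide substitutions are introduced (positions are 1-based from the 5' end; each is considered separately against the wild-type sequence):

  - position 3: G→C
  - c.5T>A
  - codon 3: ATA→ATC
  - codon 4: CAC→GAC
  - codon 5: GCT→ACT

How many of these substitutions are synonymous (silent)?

1

Codon 1: ATG (Met) → ATC (Ile) — missense.
Codon 2: CTA (Leu) → CAA (Gln) — missense.
Codon 3: ATA (Ile) → ATC (Ile) — synonymous.
Codon 4: CAC (His) → GAC (Asp) — missense.
Codon 5: GCT (Ala) → ACT (Thr) — missense.
Synonymous: 1 of 5.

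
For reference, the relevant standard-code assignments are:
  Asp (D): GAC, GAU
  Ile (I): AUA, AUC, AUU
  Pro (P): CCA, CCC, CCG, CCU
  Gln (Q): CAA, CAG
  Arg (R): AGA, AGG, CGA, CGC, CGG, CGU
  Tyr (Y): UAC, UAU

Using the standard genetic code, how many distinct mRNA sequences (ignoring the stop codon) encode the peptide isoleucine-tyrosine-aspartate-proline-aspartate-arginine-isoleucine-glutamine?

Ile: 3 codons.
Tyr: 2 codons.
Asp: 2 codons.
Pro: 4 codons.
Asp: 2 codons.
Arg: 6 codons.
Ile: 3 codons.
Gln: 2 codons.
3 × 2 × 2 × 4 × 2 × 6 × 3 × 2 = 3456.

3456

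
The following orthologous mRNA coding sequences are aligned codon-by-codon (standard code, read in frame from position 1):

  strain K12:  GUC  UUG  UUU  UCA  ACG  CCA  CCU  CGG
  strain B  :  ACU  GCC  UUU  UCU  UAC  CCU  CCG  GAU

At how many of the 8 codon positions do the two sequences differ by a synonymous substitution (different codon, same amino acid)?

Codon 1: GUC Val / ACU Thr — nonsynonymous.
Codon 2: UUG Leu / GCC Ala — nonsynonymous.
Codon 3: UUU Phe / UUU Phe — identical.
Codon 4: UCA Ser / UCU Ser — synonymous.
Codon 5: ACG Thr / UAC Tyr — nonsynonymous.
Codon 6: CCA Pro / CCU Pro — synonymous.
Codon 7: CCU Pro / CCG Pro — synonymous.
Codon 8: CGG Arg / GAU Asp — nonsynonymous.
Synonymous differences: 3.

3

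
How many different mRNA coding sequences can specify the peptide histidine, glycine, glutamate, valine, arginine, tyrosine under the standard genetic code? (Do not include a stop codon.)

His: 2 codons.
Gly: 4 codons.
Glu: 2 codons.
Val: 4 codons.
Arg: 6 codons.
Tyr: 2 codons.
2 × 4 × 2 × 4 × 6 × 2 = 768.

768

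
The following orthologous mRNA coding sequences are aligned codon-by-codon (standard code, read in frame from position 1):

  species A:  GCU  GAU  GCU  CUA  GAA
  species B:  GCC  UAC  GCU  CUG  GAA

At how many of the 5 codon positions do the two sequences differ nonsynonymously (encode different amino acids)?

Codon 1: GCU Ala / GCC Ala — synonymous.
Codon 2: GAU Asp / UAC Tyr — nonsynonymous.
Codon 3: GCU Ala / GCU Ala — identical.
Codon 4: CUA Leu / CUG Leu — synonymous.
Codon 5: GAA Glu / GAA Glu — identical.
Nonsynonymous differences: 1.

1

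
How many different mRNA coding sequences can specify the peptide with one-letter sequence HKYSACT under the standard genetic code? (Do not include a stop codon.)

His: 2 codons.
Lys: 2 codons.
Tyr: 2 codons.
Ser: 6 codons.
Ala: 4 codons.
Cys: 2 codons.
Thr: 4 codons.
2 × 2 × 2 × 6 × 4 × 2 × 4 = 1536.

1536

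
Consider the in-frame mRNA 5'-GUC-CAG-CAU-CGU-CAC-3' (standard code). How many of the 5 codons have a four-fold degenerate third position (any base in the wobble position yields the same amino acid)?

Codon 1 GUC (Val): third position 4-fold.
Codon 2 CAG (Gln): third position 2-fold.
Codon 3 CAU (His): third position 2-fold.
Codon 4 CGU (Arg): third position 4-fold.
Codon 5 CAC (His): third position 2-fold.
Four-fold degenerate third positions: 2.

2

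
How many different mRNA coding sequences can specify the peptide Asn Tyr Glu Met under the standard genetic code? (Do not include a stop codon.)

Asn: 2 codons.
Tyr: 2 codons.
Glu: 2 codons.
Met: 1 codon.
2 × 2 × 2 × 1 = 8.

8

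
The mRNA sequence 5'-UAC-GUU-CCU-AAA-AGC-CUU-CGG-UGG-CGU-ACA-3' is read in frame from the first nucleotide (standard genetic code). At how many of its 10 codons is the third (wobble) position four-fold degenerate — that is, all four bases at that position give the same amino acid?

6

Codon 1 UAC (Tyr): third position 2-fold.
Codon 2 GUU (Val): third position 4-fold.
Codon 3 CCU (Pro): third position 4-fold.
Codon 4 AAA (Lys): third position 2-fold.
Codon 5 AGC (Ser): third position 2-fold.
Codon 6 CUU (Leu): third position 4-fold.
Codon 7 CGG (Arg): third position 4-fold.
Codon 8 UGG (Trp): third position 1-fold.
Codon 9 CGU (Arg): third position 4-fold.
Codon 10 ACA (Thr): third position 4-fold.
Four-fold degenerate third positions: 6.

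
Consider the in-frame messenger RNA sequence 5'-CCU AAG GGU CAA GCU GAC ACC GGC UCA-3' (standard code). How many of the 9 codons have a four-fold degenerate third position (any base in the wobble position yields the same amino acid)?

6

Codon 1 CCU (Pro): third position 4-fold.
Codon 2 AAG (Lys): third position 2-fold.
Codon 3 GGU (Gly): third position 4-fold.
Codon 4 CAA (Gln): third position 2-fold.
Codon 5 GCU (Ala): third position 4-fold.
Codon 6 GAC (Asp): third position 2-fold.
Codon 7 ACC (Thr): third position 4-fold.
Codon 8 GGC (Gly): third position 4-fold.
Codon 9 UCA (Ser): third position 4-fold.
Four-fold degenerate third positions: 6.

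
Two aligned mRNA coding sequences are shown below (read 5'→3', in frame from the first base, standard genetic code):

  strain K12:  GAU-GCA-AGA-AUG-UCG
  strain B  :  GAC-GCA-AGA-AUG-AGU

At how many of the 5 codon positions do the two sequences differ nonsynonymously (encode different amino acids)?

0

Codon 1: GAU Asp / GAC Asp — synonymous.
Codon 2: GCA Ala / GCA Ala — identical.
Codon 3: AGA Arg / AGA Arg — identical.
Codon 4: AUG Met / AUG Met — identical.
Codon 5: UCG Ser / AGU Ser — synonymous.
Nonsynonymous differences: 0.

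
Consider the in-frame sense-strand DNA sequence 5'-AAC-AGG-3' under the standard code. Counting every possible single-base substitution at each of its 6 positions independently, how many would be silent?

Codon 1 (AAC, Asn): 1 synonymous substitution.
Codon 2 (AGG, Arg): 2 synonymous substitutions.
Total: 1 + 2 = 3.

3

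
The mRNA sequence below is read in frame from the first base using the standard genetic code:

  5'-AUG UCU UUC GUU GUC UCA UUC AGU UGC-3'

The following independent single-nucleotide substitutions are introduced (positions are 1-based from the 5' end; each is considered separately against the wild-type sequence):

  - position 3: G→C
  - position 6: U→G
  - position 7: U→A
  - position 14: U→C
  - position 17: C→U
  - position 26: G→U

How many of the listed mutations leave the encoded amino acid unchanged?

1

Codon 1: AUG (Met) → AUC (Ile) — missense.
Codon 2: UCU (Ser) → UCG (Ser) — synonymous.
Codon 3: UUC (Phe) → AUC (Ile) — missense.
Codon 5: GUC (Val) → GCC (Ala) — missense.
Codon 6: UCA (Ser) → UUA (Leu) — missense.
Codon 9: UGC (Cys) → UUC (Phe) — missense.
Synonymous: 1 of 6.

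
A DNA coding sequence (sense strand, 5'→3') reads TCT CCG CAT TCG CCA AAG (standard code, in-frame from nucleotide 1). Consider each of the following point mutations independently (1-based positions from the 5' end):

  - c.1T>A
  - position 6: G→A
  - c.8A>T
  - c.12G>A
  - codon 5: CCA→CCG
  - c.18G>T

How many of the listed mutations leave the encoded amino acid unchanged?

3

Codon 1: TCT (Ser) → ACT (Thr) — missense.
Codon 2: CCG (Pro) → CCA (Pro) — synonymous.
Codon 3: CAT (His) → CTT (Leu) — missense.
Codon 4: TCG (Ser) → TCA (Ser) — synonymous.
Codon 5: CCA (Pro) → CCG (Pro) — synonymous.
Codon 6: AAG (Lys) → AAT (Asn) — missense.
Synonymous: 3 of 6.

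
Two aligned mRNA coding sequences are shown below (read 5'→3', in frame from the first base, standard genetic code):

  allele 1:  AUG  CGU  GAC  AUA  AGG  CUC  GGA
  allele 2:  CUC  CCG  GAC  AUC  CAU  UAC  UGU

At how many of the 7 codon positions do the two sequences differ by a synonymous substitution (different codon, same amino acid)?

1

Codon 1: AUG Met / CUC Leu — nonsynonymous.
Codon 2: CGU Arg / CCG Pro — nonsynonymous.
Codon 3: GAC Asp / GAC Asp — identical.
Codon 4: AUA Ile / AUC Ile — synonymous.
Codon 5: AGG Arg / CAU His — nonsynonymous.
Codon 6: CUC Leu / UAC Tyr — nonsynonymous.
Codon 7: GGA Gly / UGU Cys — nonsynonymous.
Synonymous differences: 1.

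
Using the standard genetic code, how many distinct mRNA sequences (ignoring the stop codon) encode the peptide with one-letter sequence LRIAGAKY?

Leu: 6 codons.
Arg: 6 codons.
Ile: 3 codons.
Ala: 4 codons.
Gly: 4 codons.
Ala: 4 codons.
Lys: 2 codons.
Tyr: 2 codons.
6 × 6 × 3 × 4 × 4 × 4 × 2 × 2 = 27648.

27648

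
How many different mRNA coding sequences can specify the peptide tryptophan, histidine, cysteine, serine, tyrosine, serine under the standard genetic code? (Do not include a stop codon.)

Trp: 1 codon.
His: 2 codons.
Cys: 2 codons.
Ser: 6 codons.
Tyr: 2 codons.
Ser: 6 codons.
1 × 2 × 2 × 6 × 2 × 6 = 288.

288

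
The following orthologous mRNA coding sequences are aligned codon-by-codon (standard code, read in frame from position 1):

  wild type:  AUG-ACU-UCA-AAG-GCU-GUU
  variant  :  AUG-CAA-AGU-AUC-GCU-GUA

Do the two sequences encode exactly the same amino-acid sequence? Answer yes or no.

Codon 1: AUG Met / AUG Met — identical.
Codon 2: ACU Thr / CAA Gln — nonsynonymous.
Codon 3: UCA Ser / AGU Ser — synonymous.
Codon 4: AAG Lys / AUC Ile — nonsynonymous.
Codon 5: GCU Ala / GCU Ala — identical.
Codon 6: GUU Val / GUA Val — synonymous.
Nonsynonymous differences: 2 → different protein.

no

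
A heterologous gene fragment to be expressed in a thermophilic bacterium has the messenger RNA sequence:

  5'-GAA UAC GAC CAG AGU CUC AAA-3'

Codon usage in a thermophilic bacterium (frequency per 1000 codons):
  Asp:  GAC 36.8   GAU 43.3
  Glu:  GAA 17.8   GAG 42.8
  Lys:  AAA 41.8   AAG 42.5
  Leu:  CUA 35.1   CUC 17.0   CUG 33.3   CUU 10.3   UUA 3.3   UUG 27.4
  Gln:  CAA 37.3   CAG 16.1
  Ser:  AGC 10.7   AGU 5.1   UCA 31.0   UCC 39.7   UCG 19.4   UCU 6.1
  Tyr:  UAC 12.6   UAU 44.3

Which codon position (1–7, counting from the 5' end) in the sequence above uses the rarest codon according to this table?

Codon 1 GAA (Glu): 17.8 per 1000.
Codon 2 UAC (Tyr): 12.6 per 1000.
Codon 3 GAC (Asp): 36.8 per 1000.
Codon 4 CAG (Gln): 16.1 per 1000.
Codon 5 AGU (Ser): 5.1 per 1000.
Codon 6 CUC (Leu): 17.0 per 1000.
Codon 7 AAA (Lys): 41.8 per 1000.
Lowest frequency is 5.1 at codon 5.

5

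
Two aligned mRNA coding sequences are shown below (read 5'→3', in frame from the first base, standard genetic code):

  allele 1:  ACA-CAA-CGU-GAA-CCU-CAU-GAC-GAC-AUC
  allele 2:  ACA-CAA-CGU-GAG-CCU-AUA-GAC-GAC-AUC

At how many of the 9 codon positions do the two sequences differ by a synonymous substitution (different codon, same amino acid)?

Codon 1: ACA Thr / ACA Thr — identical.
Codon 2: CAA Gln / CAA Gln — identical.
Codon 3: CGU Arg / CGU Arg — identical.
Codon 4: GAA Glu / GAG Glu — synonymous.
Codon 5: CCU Pro / CCU Pro — identical.
Codon 6: CAU His / AUA Ile — nonsynonymous.
Codon 7: GAC Asp / GAC Asp — identical.
Codon 8: GAC Asp / GAC Asp — identical.
Codon 9: AUC Ile / AUC Ile — identical.
Synonymous differences: 1.

1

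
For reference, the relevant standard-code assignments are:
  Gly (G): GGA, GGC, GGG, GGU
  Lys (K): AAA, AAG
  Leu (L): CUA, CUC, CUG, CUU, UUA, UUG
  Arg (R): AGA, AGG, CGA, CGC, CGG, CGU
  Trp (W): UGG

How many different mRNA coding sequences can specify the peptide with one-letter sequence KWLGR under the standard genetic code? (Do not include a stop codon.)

288

Lys: 2 codons.
Trp: 1 codon.
Leu: 6 codons.
Gly: 4 codons.
Arg: 6 codons.
2 × 1 × 6 × 4 × 6 = 288.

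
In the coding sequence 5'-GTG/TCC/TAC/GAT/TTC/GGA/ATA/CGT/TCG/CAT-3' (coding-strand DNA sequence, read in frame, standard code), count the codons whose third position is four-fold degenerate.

5

Codon 1 GTG (Val): third position 4-fold.
Codon 2 TCC (Ser): third position 4-fold.
Codon 3 TAC (Tyr): third position 2-fold.
Codon 4 GAT (Asp): third position 2-fold.
Codon 5 TTC (Phe): third position 2-fold.
Codon 6 GGA (Gly): third position 4-fold.
Codon 7 ATA (Ile): third position 3-fold.
Codon 8 CGT (Arg): third position 4-fold.
Codon 9 TCG (Ser): third position 4-fold.
Codon 10 CAT (His): third position 2-fold.
Four-fold degenerate third positions: 5.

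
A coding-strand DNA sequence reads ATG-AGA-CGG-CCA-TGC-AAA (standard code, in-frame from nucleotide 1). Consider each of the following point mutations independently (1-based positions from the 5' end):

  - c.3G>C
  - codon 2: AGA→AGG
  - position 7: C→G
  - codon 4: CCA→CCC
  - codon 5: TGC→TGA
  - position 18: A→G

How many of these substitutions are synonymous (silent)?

Codon 1: ATG (Met) → ATC (Ile) — missense.
Codon 2: AGA (Arg) → AGG (Arg) — synonymous.
Codon 3: CGG (Arg) → GGG (Gly) — missense.
Codon 4: CCA (Pro) → CCC (Pro) — synonymous.
Codon 5: TGC (Cys) → TGA (Stop) — nonsense.
Codon 6: AAA (Lys) → AAG (Lys) — synonymous.
Synonymous: 3 of 6.

3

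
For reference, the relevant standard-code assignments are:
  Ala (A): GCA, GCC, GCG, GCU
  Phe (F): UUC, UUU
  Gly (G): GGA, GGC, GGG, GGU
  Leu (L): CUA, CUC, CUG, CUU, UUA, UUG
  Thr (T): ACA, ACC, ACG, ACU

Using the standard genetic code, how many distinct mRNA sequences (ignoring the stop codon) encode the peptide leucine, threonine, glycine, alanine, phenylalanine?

Leu: 6 codons.
Thr: 4 codons.
Gly: 4 codons.
Ala: 4 codons.
Phe: 2 codons.
6 × 4 × 4 × 4 × 2 = 768.

768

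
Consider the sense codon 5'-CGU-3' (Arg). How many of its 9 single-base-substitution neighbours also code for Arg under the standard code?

3

Position 1: none → 0 synonymous.
Position 2: none → 0 synonymous.
Position 3: CGC, CGA, CGG → 3 synonymous.
Total: 0 + 0 + 3 = 3.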